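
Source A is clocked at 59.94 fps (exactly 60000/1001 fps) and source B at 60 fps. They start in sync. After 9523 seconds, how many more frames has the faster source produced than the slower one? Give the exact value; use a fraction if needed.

A emits 60000/1001 × 9523 = 571380000/1001 frames; B emits 60 × 9523 = 571380.
Difference = 571380/1001 frames (≈ 570.8092); B is ahead of A.

571380/1001 frames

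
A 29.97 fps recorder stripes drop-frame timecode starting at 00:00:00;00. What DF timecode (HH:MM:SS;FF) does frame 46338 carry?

Ten DF minutes hold 17982 frames, so frame 46338 lies in block 2 (frames 35964–53945) with 10374 frames into that block.
The block's first minute is 1800 frames and the rest 1798 each; 10374 frames reaches minute 5, so 2 × 18 + 5 × 2 = 46 labels have been skipped so far.
Adding those back, label number 46338 + 46 = 46384 at 30 labels/s is 1546 s + 4 f = 0 h 25 min 46 s frame 4, i.e. 00:25:46;04.

00:25:46;04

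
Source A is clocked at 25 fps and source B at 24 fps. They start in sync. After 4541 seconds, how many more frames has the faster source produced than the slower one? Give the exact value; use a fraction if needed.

4541 frames

A emits 25 × 4541 = 113525 frames; B emits 24 × 4541 = 108984.
Difference = 4541 frames; B is behind A.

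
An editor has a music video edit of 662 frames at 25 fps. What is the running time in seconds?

Running time = 662 / (25) = 26.48 s.

26.48 seconds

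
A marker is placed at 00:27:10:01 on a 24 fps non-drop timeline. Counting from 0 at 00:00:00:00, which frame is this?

Total seconds to the label: (0 × 3600 + 27 × 60 + 10) = 1630.
Frame index = 1630 × 24 + 1 = 39121.

39121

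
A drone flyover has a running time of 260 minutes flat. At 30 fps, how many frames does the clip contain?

468000 frames

260 min = 15600 s.
Frames = 15600 × 30 = 468000.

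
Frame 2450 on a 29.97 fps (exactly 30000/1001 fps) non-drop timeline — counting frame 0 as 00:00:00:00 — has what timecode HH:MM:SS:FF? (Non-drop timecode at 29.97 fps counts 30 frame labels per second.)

2450 ÷ 30 = 81 full seconds, remainder 20 frames.
81 s = 0 h 1 min 21 s.
Timecode: 00:01:21:20.

00:01:21:20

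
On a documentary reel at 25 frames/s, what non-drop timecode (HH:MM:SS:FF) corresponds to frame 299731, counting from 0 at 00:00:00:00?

03:19:49:06

299731 ÷ 25 = 11989 full seconds, remainder 6 frames.
11989 s = 3 h 19 min 49 s.
Timecode: 03:19:49:06.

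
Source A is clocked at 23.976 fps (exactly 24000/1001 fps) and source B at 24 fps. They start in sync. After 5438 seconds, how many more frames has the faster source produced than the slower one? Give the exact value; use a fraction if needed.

A emits 24000/1001 × 5438 = 130512000/1001 frames; B emits 24 × 5438 = 130512.
Difference = 130512/1001 frames (≈ 130.3816); B is ahead of A.

130512/1001 frames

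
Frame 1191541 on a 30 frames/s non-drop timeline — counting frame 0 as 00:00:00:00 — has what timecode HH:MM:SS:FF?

1191541 ÷ 30 = 39718 full seconds, remainder 1 frame.
39718 s = 11 h 1 min 58 s.
Timecode: 11:01:58:01.

11:01:58:01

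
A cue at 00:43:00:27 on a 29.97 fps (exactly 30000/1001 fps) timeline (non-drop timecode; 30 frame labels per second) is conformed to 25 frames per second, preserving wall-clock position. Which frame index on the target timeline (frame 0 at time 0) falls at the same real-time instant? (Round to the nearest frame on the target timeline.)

Source frame index: (0×3600 + 43×60 + 0) × 30 + 27 = 77427.
Real time: 77427 / (30000/1001) = 25834809/10000 s.
Target frame: (25834809/10000) × (25) = 25834809/400 ≈ 64587.022 → 64587.

frame 64587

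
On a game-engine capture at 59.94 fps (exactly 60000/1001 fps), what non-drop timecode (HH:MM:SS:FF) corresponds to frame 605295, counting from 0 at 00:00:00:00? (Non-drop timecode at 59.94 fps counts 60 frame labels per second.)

605295 ÷ 60 = 10088 full seconds, remainder 15 frames.
10088 s = 2 h 48 min 8 s.
Timecode: 02:48:08:15.

02:48:08:15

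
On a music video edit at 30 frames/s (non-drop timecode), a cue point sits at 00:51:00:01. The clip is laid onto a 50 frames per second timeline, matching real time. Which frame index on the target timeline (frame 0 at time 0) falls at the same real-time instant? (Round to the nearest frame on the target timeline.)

frame 153002

Source frame index: (0×3600 + 51×60 + 0) × 30 + 1 = 91801.
Real time: 91801 / (30) = 91801/30 s.
Target frame: (91801/30) × (50) = 459005/3 ≈ 153001.667 → 153002.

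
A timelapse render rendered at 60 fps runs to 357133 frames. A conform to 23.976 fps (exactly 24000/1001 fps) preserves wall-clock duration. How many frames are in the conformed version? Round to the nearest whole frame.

Frames at target rate = 357133 × (24000/1001) / (60) = 20407600/143 ≈ 142710.490.
Nearest whole frame: 142710.

142710 frames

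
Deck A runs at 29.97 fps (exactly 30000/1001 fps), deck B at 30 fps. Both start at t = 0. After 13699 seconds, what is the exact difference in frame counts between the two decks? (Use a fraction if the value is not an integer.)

58710/143 frames

A emits 30000/1001 × 13699 = 58710000/143 frames; B emits 30 × 13699 = 410970.
Difference = 58710/143 frames (≈ 410.5594); B is ahead of A.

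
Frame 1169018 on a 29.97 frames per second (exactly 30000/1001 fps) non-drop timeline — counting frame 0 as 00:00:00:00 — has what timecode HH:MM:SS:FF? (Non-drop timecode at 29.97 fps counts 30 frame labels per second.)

1169018 ÷ 30 = 38967 full seconds, remainder 8 frames.
38967 s = 10 h 49 min 27 s.
Timecode: 10:49:27:08.

10:49:27:08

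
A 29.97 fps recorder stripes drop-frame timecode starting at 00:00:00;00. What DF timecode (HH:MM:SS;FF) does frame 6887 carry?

00:03:49;23

Ten DF minutes hold 17982 frames, so frame 6887 lies in block 0 (frames 0–17981) with 6887 frames into that block.
The block's first minute is 1800 frames and the rest 1798 each; 6887 frames reaches minute 3, so 0 × 18 + 3 × 2 = 6 labels have been skipped so far.
Adding those back, label number 6887 + 6 = 6893 at 30 labels/s is 229 s + 23 f = 0 h 3 min 49 s frame 23, i.e. 00:03:49;23.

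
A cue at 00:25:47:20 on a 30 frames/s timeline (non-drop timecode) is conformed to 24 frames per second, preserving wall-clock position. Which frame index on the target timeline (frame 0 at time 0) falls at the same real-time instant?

frame 37144

Source frame index: (0×3600 + 25×60 + 47) × 30 + 20 = 46430.
Real time: 46430 / (30) = 4643/3 s.
Target frame: (4643/3) × (24) = 37144.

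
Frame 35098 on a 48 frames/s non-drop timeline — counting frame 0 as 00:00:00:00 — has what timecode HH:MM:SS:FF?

35098 ÷ 48 = 731 full seconds, remainder 10 frames.
731 s = 0 h 12 min 11 s.
Timecode: 00:12:11:10.

00:12:11:10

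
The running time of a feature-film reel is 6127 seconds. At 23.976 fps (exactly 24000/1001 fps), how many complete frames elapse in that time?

Frames = 6127 × 24000/1001 = 13368000/91 ≈ 146901.0989.
Complete frames: 146901.

146901 frames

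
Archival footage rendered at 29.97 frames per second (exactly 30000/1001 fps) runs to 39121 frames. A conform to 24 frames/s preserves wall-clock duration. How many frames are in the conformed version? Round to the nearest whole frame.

31328 frames

Frames at target rate = 39121 × (24) / (30000/1001) = 39160121/1250 ≈ 31328.097.
Nearest whole frame: 31328.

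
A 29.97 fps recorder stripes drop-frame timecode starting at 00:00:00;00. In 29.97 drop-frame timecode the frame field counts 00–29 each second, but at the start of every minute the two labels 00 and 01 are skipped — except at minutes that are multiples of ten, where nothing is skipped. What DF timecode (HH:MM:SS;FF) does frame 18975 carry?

Ten DF minutes hold 17982 frames, so frame 18975 lies in block 1 (frames 17982–35963) with 993 frames into that block.
The block's first minute is 1800 frames and the rest 1798 each; 993 frames reaches minute 0, so 1 × 18 + 0 × 2 = 18 labels have been skipped so far.
Adding those back, label number 18975 + 18 = 18993 at 30 labels/s is 633 s + 3 f = 0 h 10 min 33 s frame 3, i.e. 00:10:33;03.

00:10:33;03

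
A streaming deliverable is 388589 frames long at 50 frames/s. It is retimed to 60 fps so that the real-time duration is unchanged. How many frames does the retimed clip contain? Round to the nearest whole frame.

Frames at target rate = 388589 × (60) / (50) = 2331534/5 ≈ 466306.800.
Nearest whole frame: 466307.

466307 frames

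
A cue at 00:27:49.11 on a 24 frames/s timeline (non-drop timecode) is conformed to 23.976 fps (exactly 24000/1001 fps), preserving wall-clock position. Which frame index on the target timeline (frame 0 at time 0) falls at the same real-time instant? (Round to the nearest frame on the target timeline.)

frame 40027

Source frame index: (0×3600 + 27×60 + 49) × 24 + 11 = 40067.
Real time: 40067 / (24) = 40067/24 s.
Target frame: (40067/24) × (24000/1001) = 40067000/1001 ≈ 40026.973 → 40027.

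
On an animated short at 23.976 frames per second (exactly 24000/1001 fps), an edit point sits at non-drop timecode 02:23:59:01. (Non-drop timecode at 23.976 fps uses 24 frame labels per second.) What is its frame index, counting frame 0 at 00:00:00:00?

Total seconds to the label: (2 × 3600 + 23 × 60 + 59) = 8639.
Frame index = 8639 × 24 + 1 = 207337.

frame 207337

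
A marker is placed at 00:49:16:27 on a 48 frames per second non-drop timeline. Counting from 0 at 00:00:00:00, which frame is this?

Total seconds to the label: (0 × 3600 + 49 × 60 + 16) = 2956.
Frame index = 2956 × 48 + 27 = 141915.

frame 141915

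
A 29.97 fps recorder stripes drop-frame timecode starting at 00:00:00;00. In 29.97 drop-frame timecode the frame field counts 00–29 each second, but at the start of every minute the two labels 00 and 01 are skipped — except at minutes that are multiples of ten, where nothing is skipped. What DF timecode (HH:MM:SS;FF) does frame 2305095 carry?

Ten DF minutes hold 17982 frames, so frame 2305095 lies in block 128 (frames 2301696–2319677) with 3399 frames into that block.
The block's first minute is 1800 frames and the rest 1798 each; 3399 frames reaches minute 1, so 128 × 18 + 1 × 2 = 2306 labels have been skipped so far.
Adding those back, label number 2305095 + 2306 = 2307401 at 30 labels/s is 76913 s + 11 f = 21 h 21 min 53 s frame 11, i.e. 21:21:53;11.

21:21:53;11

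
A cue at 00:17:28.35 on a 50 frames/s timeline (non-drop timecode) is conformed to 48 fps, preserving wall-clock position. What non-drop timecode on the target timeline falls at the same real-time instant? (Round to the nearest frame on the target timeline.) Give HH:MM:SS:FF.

00:17:28:34

Source frame index: (0×3600 + 17×60 + 28) × 50 + 35 = 52435.
Real time: 52435 / (50) = 10487/10 s.
Target frame: (10487/10) × (48) = 251688/5 ≈ 50337.600 → 50338.
At 48 labels/s: frame 50338 → 00:17:28:34.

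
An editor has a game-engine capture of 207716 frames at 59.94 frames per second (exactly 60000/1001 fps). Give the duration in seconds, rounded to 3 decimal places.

Running time = 207716 × 1001/60000 = 51980929/15000 s ≈ 3465.395 s.

3465.395 seconds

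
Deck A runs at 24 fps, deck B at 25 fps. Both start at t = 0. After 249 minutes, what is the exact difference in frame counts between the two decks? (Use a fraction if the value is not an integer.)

14940 frames

249 min = 14940 s.
A emits 24 × 14940 = 358560 frames; B emits 25 × 14940 = 373500.
Difference = 14940 frames; B is ahead of A.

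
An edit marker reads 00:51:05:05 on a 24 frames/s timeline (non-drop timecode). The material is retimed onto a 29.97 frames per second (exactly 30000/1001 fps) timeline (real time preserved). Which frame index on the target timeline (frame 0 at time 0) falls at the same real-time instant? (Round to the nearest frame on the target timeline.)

Source frame index: (0×3600 + 51×60 + 5) × 24 + 5 = 73565.
Real time: 73565 / (24) = 73565/24 s.
Target frame: (73565/24) × (30000/1001) = 91956250/1001 ≈ 91864.386 → 91864.

frame 91864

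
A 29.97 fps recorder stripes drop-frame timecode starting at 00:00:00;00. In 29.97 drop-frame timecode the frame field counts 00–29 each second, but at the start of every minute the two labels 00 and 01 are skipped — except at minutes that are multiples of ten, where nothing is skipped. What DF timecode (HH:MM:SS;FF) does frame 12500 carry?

00:06:57;02

Each 10-minute DF block holds 10 × 60 × 30 − 9 × 2 = 17982 frames. 12500 ÷ 17982 → 0 full blocks, remainder 12500.
Within the partial block the first minute is 1800 frames and each further minute 1798, so 6 further minute boundaries passed. Total skipped labels = 18 × 0 + 2 × 6 = 12.
Non-drop label index = 12500 + 12 = 12512; at 30 labels/s that is 00:06:57:02, i.e. DF 00:06:57;02.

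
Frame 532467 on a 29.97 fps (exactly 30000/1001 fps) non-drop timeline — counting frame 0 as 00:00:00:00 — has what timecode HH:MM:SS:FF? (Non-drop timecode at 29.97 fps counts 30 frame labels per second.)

04:55:48:27

532467 ÷ 30 = 17748 full seconds, remainder 27 frames.
17748 s = 4 h 55 min 48 s.
Timecode: 04:55:48:27.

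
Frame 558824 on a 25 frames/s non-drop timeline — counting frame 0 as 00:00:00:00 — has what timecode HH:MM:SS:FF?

558824 ÷ 25 = 22352 full seconds, remainder 24 frames.
22352 s = 6 h 12 min 32 s.
Timecode: 06:12:32:24.

06:12:32:24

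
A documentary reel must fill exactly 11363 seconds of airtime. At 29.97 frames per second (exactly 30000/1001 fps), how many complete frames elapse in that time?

340549 frames

Frames = 11363 × 30000/1001 = 30990000/91 ≈ 340549.4505.
Complete frames: 340549.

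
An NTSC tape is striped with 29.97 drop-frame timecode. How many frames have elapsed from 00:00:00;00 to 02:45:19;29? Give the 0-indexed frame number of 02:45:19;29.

As if non-drop at 30 labels/s: (2 × 3600 + 45 × 60 + 19) × 30 + 29 = 297599.
Minute boundaries passed: 165; those not divisible by 10: 165 − 16 = 149; dropped labels = 2 × 149 = 298.
Actual frame index = 297599 − 298 = 297301.

297301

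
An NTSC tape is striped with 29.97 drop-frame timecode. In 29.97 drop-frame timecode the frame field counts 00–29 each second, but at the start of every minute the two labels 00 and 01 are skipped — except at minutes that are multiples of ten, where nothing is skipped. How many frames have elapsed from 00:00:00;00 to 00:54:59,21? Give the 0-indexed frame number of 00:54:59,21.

98893

As if non-drop at 30 labels/s: (0 × 3600 + 54 × 60 + 59) × 30 + 21 = 98991.
Minute boundaries passed: 54; those not divisible by 10: 54 − 5 = 49; dropped labels = 2 × 49 = 98.
Actual frame index = 98991 − 98 = 98893.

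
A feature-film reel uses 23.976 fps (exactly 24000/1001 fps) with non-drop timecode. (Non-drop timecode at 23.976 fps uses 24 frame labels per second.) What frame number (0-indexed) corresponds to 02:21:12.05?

frame 203333

Total seconds to the label: (2 × 3600 + 21 × 60 + 12) = 8472.
Frame index = 8472 × 24 + 5 = 203333.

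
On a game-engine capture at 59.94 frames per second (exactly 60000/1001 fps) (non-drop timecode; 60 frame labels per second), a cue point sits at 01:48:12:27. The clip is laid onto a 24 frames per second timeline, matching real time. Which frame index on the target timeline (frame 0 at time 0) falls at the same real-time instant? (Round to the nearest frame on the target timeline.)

Source frame index: (1×3600 + 48×60 + 12) × 60 + 27 = 389547.
Real time: 389547 / (60000/1001) = 129978849/20000 s.
Target frame: (129978849/20000) × (24) = 389936547/2500 ≈ 155974.619 → 155975.

frame 155975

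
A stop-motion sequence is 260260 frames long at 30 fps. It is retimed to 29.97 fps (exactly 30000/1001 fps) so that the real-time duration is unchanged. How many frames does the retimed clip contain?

260000 frames

Target frames = source frames × (target rate / source rate) = 260260 × (30000/1001)/(30) = 260260 × 1000/1001 = 260000.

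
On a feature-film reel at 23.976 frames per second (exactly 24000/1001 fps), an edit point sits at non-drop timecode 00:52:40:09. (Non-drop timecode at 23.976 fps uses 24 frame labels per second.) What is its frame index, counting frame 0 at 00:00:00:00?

frame 75849

Total seconds to the label: (0 × 3600 + 52 × 60 + 40) = 3160.
Frame index = 3160 × 24 + 9 = 75849.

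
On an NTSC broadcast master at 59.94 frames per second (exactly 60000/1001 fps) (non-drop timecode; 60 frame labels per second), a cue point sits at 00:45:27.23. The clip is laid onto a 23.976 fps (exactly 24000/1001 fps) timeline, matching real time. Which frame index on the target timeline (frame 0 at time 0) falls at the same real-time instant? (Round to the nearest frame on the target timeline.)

Source frame index: (0×3600 + 45×60 + 27) × 60 + 23 = 163643.
Real time: 163643 / (60000/1001) = 163806643/60000 s.
Target frame: (163806643/60000) × (24000/1001) = 327286/5 ≈ 65457.200 → 65457.

frame 65457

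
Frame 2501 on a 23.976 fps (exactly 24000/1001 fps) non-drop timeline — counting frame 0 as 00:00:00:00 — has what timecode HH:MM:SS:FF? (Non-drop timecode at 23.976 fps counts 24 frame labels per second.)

00:01:44:05

2501 ÷ 24 = 104 full seconds, remainder 5 frames.
104 s = 0 h 1 min 44 s.
Timecode: 00:01:44:05.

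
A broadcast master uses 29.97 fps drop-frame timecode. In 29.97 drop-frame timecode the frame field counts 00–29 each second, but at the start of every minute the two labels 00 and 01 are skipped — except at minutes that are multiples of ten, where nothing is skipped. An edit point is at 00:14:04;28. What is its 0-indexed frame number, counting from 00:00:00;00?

25322

Complete 10-minute blocks: 1, each 17982 frames → 17982.
Remaining 4 whole minutes in the current block: 1800 + 3 × 1798 = 7194 frames.
Within the current minute: 4 × 30 + 28 − 2 = 146 (labels ;00/;01 skipped at this minute). Total = 17982 + 7194 + 146 = 25322.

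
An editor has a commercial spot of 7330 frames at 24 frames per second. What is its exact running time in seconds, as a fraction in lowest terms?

Running time = 7330 ÷ (24) = 7330 × 1/24 = 3665/12 s.

3665/12 seconds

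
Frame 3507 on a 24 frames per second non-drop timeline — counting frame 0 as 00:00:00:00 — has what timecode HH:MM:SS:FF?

00:02:26:03

3507 ÷ 24 = 146 full seconds, remainder 3 frames.
146 s = 0 h 2 min 26 s.
Timecode: 00:02:26:03.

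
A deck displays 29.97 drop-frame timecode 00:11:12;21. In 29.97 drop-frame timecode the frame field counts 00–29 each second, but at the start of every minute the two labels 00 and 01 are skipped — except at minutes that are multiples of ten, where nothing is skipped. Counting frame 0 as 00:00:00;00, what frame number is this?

Complete 10-minute blocks: 1, each 17982 frames → 17982.
Remaining 1 whole minute in the current block: 1800 + 0 × 1798 = 1800 frames.
Within the current minute: 12 × 30 + 21 − 2 = 379 (labels ;00/;01 skipped at this minute). Total = 17982 + 1800 + 379 = 20161.

20161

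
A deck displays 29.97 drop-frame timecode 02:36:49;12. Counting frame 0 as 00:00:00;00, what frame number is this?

282000

Complete 10-minute blocks: 15, each 17982 frames → 269730.
Remaining 6 whole minutes in the current block: 1800 + 5 × 1798 = 10790 frames.
Within the current minute: 49 × 30 + 12 − 2 = 1480 (labels ;00/;01 skipped at this minute). Total = 269730 + 10790 + 1480 = 282000.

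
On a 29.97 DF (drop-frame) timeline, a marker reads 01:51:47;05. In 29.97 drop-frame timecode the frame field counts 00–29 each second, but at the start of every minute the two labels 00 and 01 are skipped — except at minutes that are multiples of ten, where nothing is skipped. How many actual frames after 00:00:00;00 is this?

201015

Complete 10-minute blocks: 11, each 17982 frames → 197802.
Remaining 1 whole minute in the current block: 1800 + 0 × 1798 = 1800 frames.
Within the current minute: 47 × 30 + 5 − 2 = 1413 (labels ;00/;01 skipped at this minute). Total = 197802 + 1800 + 1413 = 201015.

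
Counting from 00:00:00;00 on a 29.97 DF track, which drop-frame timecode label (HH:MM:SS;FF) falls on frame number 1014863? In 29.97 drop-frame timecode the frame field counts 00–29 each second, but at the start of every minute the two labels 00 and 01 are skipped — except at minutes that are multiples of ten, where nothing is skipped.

Each 10-minute DF block holds 10 × 60 × 30 − 9 × 2 = 17982 frames. 1014863 ÷ 17982 → 56 full blocks, remainder 7871.
Within the partial block the first minute is 1800 frames and each further minute 1798, so 4 further minute boundaries passed. Total skipped labels = 18 × 56 + 2 × 4 = 1016.
Non-drop label index = 1014863 + 1016 = 1015879; at 30 labels/s that is 09:24:22:19, i.e. DF 09:24:22;19.

09:24:22;19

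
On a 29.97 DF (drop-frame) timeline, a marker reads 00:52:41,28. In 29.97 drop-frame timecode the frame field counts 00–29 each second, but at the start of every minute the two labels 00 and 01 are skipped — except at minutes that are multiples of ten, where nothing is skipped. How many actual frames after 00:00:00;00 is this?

94764

As if non-drop at 30 labels/s: (0 × 3600 + 52 × 60 + 41) × 30 + 28 = 94858.
Minute boundaries passed: 52; those not divisible by 10: 52 − 5 = 47; dropped labels = 2 × 47 = 94.
Actual frame index = 94858 − 94 = 94764.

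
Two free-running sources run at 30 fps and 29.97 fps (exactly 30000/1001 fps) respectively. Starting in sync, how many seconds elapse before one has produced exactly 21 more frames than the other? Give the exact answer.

700.7 seconds

The gap grows by |30000/1001 − 30| = 30/1001 frames per second.
Time for a 21-frame gap: 21 ÷ (30/1001) = 700.7 s.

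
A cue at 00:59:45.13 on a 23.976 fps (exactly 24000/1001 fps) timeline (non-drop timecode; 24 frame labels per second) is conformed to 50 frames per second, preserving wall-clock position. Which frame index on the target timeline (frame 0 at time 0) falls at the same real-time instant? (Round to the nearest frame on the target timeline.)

frame 179456

Source frame index: (0×3600 + 59×60 + 45) × 24 + 13 = 86053.
Real time: 86053 / (24000/1001) = 86139053/24000 s.
Target frame: (86139053/24000) × (50) = 86139053/480 ≈ 179456.360 → 179456.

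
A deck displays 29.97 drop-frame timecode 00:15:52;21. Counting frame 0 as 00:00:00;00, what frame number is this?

Complete 10-minute blocks: 1, each 17982 frames → 17982.
Remaining 5 whole minutes in the current block: 1800 + 4 × 1798 = 8992 frames.
Within the current minute: 52 × 30 + 21 − 2 = 1579 (labels ;00/;01 skipped at this minute). Total = 17982 + 8992 + 1579 = 28553.

28553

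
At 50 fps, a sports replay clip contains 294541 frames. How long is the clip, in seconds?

Running time = 294541 / (50) = 5890.82 s.

5890.82 seconds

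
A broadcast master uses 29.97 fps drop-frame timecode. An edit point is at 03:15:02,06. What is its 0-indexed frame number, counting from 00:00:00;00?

350714

Complete 10-minute blocks: 19, each 17982 frames → 341658.
Remaining 5 whole minutes in the current block: 1800 + 4 × 1798 = 8992 frames.
Within the current minute: 2 × 30 + 6 − 2 = 64 (labels ;00/;01 skipped at this minute). Total = 341658 + 8992 + 64 = 350714.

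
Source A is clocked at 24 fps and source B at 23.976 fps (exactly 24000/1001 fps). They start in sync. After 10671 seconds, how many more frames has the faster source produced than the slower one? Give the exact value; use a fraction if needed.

A emits 24 × 10671 = 256104 frames; B emits 24000/1001 × 10671 = 256104000/1001.
Difference = 256104/1001 frames (≈ 255.8482); B is behind A.

256104/1001 frames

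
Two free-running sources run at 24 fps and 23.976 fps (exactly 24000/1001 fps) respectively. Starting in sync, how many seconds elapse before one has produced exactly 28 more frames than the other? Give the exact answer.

7007/6 seconds

The gap grows by |24000/1001 − 24| = 24/1001 frames per second.
Time for a 28-frame gap: 28 ÷ (24/1001) = 7007/6 s.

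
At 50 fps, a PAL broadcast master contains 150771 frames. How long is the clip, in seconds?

Running time = 150771 / (50) = 3015.42 s.

3015.42 seconds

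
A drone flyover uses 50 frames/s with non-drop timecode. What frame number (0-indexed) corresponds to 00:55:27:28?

Total seconds to the label: (0 × 3600 + 55 × 60 + 27) = 3327.
Frame index = 3327 × 50 + 28 = 166378.

frame 166378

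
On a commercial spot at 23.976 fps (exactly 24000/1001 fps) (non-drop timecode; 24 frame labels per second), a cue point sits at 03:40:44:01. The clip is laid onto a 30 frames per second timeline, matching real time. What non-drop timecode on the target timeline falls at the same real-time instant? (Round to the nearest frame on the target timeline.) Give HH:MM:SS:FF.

Source frame index: (3×3600 + 40×60 + 44) × 24 + 1 = 317857.
Real time: 317857 / (24000/1001) = 318174857/24000 s.
Target frame: (318174857/24000) × (30) = 318174857/800 ≈ 397718.571 → 397719.
At 30 labels/s: frame 397719 → 03:40:57:09.

03:40:57:09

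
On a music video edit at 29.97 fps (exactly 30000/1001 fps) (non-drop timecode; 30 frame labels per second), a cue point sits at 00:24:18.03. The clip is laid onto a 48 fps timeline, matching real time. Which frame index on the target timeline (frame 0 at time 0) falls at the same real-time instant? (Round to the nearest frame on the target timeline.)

frame 70059

Source frame index: (0×3600 + 24×60 + 18) × 30 + 3 = 43743.
Real time: 43743 / (30000/1001) = 14595581/10000 s.
Target frame: (14595581/10000) × (48) = 43786743/625 ≈ 70058.789 → 70059.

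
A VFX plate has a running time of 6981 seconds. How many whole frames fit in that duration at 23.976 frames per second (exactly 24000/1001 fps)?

Frames = 6981 × 24000/1001 = 12888000/77 ≈ 167376.6234.
Complete frames: 167376.

167376 frames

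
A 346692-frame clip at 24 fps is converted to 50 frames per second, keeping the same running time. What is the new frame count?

722275 frames

Target frames = source frames × (target rate / source rate) = 346692 × (50)/(24) = 346692 × 25/12 = 722275.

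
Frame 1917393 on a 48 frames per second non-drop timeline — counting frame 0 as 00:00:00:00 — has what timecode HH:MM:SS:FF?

1917393 ÷ 48 = 39945 full seconds, remainder 33 frames.
39945 s = 11 h 5 min 45 s.
Timecode: 11:05:45:33.

11:05:45:33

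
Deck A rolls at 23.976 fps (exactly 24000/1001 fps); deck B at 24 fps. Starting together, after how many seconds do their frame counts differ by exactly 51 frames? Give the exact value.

2127.125 seconds

The gap grows by |24 − 24000/1001| = 24/1001 frames per second.
Time for a 51-frame gap: 51 ÷ (24/1001) = 2127.125 s.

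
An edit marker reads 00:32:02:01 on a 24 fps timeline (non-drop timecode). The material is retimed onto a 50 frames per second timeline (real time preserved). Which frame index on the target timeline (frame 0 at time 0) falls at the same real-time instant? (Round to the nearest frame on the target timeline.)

Source frame index: (0×3600 + 32×60 + 2) × 24 + 1 = 46129.
Real time: 46129 / (24) = 46129/24 s.
Target frame: (46129/24) × (50) = 1153225/12 ≈ 96102.083 → 96102.

frame 96102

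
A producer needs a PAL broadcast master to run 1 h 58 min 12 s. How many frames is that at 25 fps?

177300 frames

1 h 58 min 12 s = 7092 s.
Frames = 7092 × 25 = 177300.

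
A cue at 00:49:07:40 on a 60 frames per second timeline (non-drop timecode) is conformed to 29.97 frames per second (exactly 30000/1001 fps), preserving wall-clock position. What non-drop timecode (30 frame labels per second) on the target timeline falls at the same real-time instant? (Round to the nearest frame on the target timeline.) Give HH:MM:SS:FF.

00:49:04:22

Source frame index: (0×3600 + 49×60 + 7) × 60 + 40 = 176860.
Real time: 176860 / (60) = 8843/3 s.
Target frame: (8843/3) × (30000/1001) = 88430000/1001 ≈ 88341.658 → 88342.
At 30 labels/s: frame 88342 → 00:49:04:22.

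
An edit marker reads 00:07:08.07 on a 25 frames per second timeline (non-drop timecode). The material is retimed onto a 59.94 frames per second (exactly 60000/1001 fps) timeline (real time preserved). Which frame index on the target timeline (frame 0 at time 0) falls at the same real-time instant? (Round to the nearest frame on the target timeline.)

Source frame index: (0×3600 + 7×60 + 8) × 25 + 7 = 10707.
Real time: 10707 / (25) = 10707/25 s.
Target frame: (10707/25) × (60000/1001) = 25696800/1001 ≈ 25671.129 → 25671.

frame 25671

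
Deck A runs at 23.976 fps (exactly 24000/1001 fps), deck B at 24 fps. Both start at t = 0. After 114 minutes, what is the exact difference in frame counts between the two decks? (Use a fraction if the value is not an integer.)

114 min = 6840 s.
A emits 24000/1001 × 6840 = 164160000/1001 frames; B emits 24 × 6840 = 164160.
Difference = 164160/1001 frames (≈ 163.9960); B is ahead of A.

164160/1001 frames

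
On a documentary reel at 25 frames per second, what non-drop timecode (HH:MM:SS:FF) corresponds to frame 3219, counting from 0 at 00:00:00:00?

3219 ÷ 25 = 128 full seconds, remainder 19 frames.
128 s = 0 h 2 min 8 s.
Timecode: 00:02:08:19.

00:02:08:19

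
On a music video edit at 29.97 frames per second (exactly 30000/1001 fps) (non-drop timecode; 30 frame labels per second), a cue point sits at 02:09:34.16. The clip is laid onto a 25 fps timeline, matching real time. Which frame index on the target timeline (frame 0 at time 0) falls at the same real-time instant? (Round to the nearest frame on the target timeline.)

Source frame index: (2×3600 + 9×60 + 34) × 30 + 16 = 233236.
Real time: 233236 / (30000/1001) = 58367309/7500 s.
Target frame: (58367309/7500) × (25) = 58367309/300 ≈ 194557.697 → 194558.

frame 194558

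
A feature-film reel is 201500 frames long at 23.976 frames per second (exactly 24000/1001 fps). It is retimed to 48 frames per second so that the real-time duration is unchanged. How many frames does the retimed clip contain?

Target frames = source frames × (target rate / source rate) = 201500 × (48)/(24000/1001) = 201500 × 1001/500 = 403403.

403403 frames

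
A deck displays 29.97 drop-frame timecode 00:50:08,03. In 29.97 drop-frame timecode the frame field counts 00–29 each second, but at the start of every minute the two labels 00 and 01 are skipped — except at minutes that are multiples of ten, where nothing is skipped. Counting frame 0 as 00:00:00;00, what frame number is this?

90153

As if non-drop at 30 labels/s: (0 × 3600 + 50 × 60 + 8) × 30 + 3 = 90243.
Minute boundaries passed: 50; those not divisible by 10: 50 − 5 = 45; dropped labels = 2 × 45 = 90.
Actual frame index = 90243 − 90 = 90153.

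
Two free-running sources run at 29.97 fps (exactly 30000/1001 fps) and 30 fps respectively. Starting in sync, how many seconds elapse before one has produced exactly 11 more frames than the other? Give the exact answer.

11011/30 seconds

The gap grows by |30 − 30000/1001| = 30/1001 frames per second.
Time for a 11-frame gap: 11 ÷ (30/1001) = 11011/30 s.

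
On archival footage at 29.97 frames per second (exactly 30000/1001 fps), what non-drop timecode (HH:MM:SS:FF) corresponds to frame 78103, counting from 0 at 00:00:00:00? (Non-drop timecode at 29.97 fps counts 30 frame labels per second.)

00:43:23:13

78103 ÷ 30 = 2603 full seconds, remainder 13 frames.
2603 s = 0 h 43 min 23 s.
Timecode: 00:43:23:13.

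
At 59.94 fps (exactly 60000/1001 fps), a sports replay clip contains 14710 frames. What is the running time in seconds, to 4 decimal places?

245.4118 seconds

Running time = 14710 × 1001/60000 = 1472471/6000 s ≈ 245.4118 s.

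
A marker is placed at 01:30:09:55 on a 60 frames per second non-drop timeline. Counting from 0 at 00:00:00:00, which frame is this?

Total seconds to the label: (1 × 3600 + 30 × 60 + 9) = 5409.
Frame index = 5409 × 60 + 55 = 324595.

324595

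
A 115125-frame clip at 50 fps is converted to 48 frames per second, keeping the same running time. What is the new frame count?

110520 frames

Target frames = source frames × (target rate / source rate) = 115125 × (48)/(50) = 115125 × 24/25 = 110520.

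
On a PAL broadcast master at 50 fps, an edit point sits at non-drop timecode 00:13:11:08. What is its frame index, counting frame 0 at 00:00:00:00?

frame 39558

Total seconds to the label: (0 × 3600 + 13 × 60 + 11) = 791.
Frame index = 791 × 50 + 8 = 39558.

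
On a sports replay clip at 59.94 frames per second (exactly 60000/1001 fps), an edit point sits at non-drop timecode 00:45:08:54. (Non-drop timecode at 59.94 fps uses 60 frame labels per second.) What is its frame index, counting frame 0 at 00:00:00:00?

frame 162534

Total seconds to the label: (0 × 3600 + 45 × 60 + 8) = 2708.
Frame index = 2708 × 60 + 54 = 162534.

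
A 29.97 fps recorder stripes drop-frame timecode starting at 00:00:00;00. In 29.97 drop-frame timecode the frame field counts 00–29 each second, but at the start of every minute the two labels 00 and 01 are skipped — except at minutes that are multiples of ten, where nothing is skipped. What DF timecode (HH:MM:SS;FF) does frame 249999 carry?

Ten DF minutes hold 17982 frames, so frame 249999 lies in block 13 (frames 233766–251747) with 16233 frames into that block.
The block's first minute is 1800 frames and the rest 1798 each; 16233 frames reaches minute 9, so 13 × 18 + 9 × 2 = 252 labels have been skipped so far.
Adding those back, label number 249999 + 252 = 250251 at 30 labels/s is 8341 s + 21 f = 2 h 19 min 1 s frame 21, i.e. 02:19:01;21.

02:19:01;21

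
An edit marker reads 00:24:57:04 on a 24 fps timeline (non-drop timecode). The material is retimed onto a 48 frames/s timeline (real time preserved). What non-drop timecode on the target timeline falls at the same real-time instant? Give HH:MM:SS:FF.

Source frame index: (0×3600 + 24×60 + 57) × 24 + 4 = 35932.
Real time: 35932 / (24) = 8983/6 s.
Target frame: (8983/6) × (48) = 71864.
At 48 labels/s: frame 71864 → 00:24:57:08.

00:24:57:08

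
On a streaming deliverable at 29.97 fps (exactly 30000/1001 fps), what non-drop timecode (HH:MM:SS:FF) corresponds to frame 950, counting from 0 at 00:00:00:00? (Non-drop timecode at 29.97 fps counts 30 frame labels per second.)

00:00:31:20

950 ÷ 30 = 31 full seconds, remainder 20 frames.
31 s = 0 h 0 min 31 s.
Timecode: 00:00:31:20.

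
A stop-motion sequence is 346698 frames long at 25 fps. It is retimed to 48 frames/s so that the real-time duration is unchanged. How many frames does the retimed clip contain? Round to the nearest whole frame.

665660 frames

Frames at target rate = 346698 × (48) / (25) = 16641504/25 ≈ 665660.160.
Nearest whole frame: 665660.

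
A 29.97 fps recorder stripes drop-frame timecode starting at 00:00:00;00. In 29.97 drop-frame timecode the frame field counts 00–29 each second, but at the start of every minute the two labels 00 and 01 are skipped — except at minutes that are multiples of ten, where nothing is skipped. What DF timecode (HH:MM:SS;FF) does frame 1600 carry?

Ten DF minutes hold 17982 frames, so frame 1600 lies in block 0 (frames 0–17981) with 1600 frames into that block.
The block's first minute is 1800 frames and the rest 1798 each; 1600 frames reaches minute 0, so 0 × 18 + 0 × 2 = 0 labels have been skipped so far.
Adding those back, label number 1600 + 0 = 1600 at 30 labels/s is 53 s + 10 f = 0 h 0 min 53 s frame 10, i.e. 00:00:53;10.

00:00:53;10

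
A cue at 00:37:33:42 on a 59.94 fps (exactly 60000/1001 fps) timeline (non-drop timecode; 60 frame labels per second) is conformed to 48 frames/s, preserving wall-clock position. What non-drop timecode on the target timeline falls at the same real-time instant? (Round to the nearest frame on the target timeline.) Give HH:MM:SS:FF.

00:37:35:46

Source frame index: (0×3600 + 37×60 + 33) × 60 + 42 = 135222.
Real time: 135222 / (60000/1001) = 22559537/10000 s.
Target frame: (22559537/10000) × (48) = 67678611/625 ≈ 108285.778 → 108286.
At 48 labels/s: frame 108286 → 00:37:35:46.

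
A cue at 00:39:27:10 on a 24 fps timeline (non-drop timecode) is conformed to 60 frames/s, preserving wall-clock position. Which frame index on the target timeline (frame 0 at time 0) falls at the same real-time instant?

Source frame index: (0×3600 + 39×60 + 27) × 24 + 10 = 56818.
Real time: 56818 / (24) = 28409/12 s.
Target frame: (28409/12) × (60) = 142045.

frame 142045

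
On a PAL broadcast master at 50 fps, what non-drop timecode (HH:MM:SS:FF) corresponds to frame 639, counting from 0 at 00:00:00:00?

00:00:12:39

639 ÷ 50 = 12 full seconds, remainder 39 frames.
12 s = 0 h 0 min 12 s.
Timecode: 00:00:12:39.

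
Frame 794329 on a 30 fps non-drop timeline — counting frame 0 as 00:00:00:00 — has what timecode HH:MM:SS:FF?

794329 ÷ 30 = 26477 full seconds, remainder 19 frames.
26477 s = 7 h 21 min 17 s.
Timecode: 07:21:17:19.

07:21:17:19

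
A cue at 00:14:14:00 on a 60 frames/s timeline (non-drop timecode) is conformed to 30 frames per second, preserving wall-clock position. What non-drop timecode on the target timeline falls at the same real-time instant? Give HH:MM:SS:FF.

Source frame index: (0×3600 + 14×60 + 14) × 60 + 0 = 51240.
Real time: 51240 / (60) = 854 s.
Target frame: (854) × (30) = 25620.
At 30 labels/s: frame 25620 → 00:14:14:00.

00:14:14:00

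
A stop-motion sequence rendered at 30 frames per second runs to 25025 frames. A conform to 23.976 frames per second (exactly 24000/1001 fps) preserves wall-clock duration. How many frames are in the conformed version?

20000 frames

Target frames = source frames × (target rate / source rate) = 25025 × (24000/1001)/(30) = 25025 × 800/1001 = 20000.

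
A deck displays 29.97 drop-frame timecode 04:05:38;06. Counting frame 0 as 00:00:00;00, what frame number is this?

As if non-drop at 30 labels/s: (4 × 3600 + 5 × 60 + 38) × 30 + 6 = 442146.
Minute boundaries passed: 245; those not divisible by 10: 245 − 24 = 221; dropped labels = 2 × 221 = 442.
Actual frame index = 442146 − 442 = 441704.

441704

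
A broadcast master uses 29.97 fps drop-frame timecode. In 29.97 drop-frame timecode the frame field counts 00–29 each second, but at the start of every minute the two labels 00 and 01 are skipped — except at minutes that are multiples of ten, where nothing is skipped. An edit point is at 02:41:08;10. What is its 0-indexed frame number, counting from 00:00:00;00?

Complete 10-minute blocks: 16, each 17982 frames → 287712.
Remaining 1 whole minute in the current block: 1800 + 0 × 1798 = 1800 frames.
Within the current minute: 8 × 30 + 10 − 2 = 248 (labels ;00/;01 skipped at this minute). Total = 287712 + 1800 + 248 = 289760.

289760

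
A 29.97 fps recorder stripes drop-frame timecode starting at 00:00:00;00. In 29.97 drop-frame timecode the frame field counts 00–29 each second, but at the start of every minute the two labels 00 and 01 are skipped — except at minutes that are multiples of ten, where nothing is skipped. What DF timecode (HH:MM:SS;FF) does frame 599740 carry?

05:33:31;10

Each 10-minute DF block holds 10 × 60 × 30 − 9 × 2 = 17982 frames. 599740 ÷ 17982 → 33 full blocks, remainder 6334.
Within the partial block the first minute is 1800 frames and each further minute 1798, so 3 further minute boundaries passed. Total skipped labels = 18 × 33 + 2 × 3 = 600.
Non-drop label index = 599740 + 600 = 600340; at 30 labels/s that is 05:33:31:10, i.e. DF 05:33:31;10.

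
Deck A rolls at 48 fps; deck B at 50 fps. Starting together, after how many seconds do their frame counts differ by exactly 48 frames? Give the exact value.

The gap grows by |50 − 48| = 2 frames per second.
Time for a 48-frame gap: 48 ÷ (2) = 24 s.

24 seconds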